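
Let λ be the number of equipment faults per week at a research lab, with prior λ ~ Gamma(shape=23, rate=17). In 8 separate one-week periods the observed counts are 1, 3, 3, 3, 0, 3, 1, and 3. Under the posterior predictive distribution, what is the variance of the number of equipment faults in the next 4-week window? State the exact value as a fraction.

Total count: 1 + 3 + 3 + 3 + 0 + 3 + 1 + 3 = 17.
Total exposure: 8 weeks.
By Gamma–Poisson conjugacy, the posterior is Gamma(α + Σx, β + Σt) = Gamma(23 + 17, 17 + 8) = Gamma(40, 25).
The posterior predictive for a window of length T is Negative Binomial with variance T·α'·(β'+T)/β'² = 4·40·29/625 = 928/125.

928/125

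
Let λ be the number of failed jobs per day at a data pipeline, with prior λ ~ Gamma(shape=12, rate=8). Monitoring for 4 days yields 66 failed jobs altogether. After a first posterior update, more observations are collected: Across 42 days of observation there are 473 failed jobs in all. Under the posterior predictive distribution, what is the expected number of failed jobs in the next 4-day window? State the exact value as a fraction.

1102/27

Total count 66 over total exposure 4 days.
After the first batch: Gamma(12 + 66, 8 + 4) = Gamma(78, 12).
Total count 473 over total exposure 42 days.
After the second batch: Gamma(78 + 473, 12 + 42) = Gamma(551, 54).
Predictive mean over a 4-day window = T·E[λ|data] = 4·551/54 = 1102/27.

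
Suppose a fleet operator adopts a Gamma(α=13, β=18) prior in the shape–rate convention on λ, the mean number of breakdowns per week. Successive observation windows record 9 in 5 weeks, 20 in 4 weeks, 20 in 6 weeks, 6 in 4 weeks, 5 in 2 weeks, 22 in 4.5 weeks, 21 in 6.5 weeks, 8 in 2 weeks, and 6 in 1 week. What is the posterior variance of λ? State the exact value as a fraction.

Total count: 9 + 20 + 20 + 6 + 5 + 22 + 21 + 8 + 6 = 117.
Total exposure: 5 + 4 + 6 + 4 + 2 + 4.5 + 6.5 + 2 + 1 = 35 weeks.
Posterior: α' = 13 + 117 = 130, β' = 18 + 35 = 53.
Posterior variance = α'/β'² = 130/2809.

130/2809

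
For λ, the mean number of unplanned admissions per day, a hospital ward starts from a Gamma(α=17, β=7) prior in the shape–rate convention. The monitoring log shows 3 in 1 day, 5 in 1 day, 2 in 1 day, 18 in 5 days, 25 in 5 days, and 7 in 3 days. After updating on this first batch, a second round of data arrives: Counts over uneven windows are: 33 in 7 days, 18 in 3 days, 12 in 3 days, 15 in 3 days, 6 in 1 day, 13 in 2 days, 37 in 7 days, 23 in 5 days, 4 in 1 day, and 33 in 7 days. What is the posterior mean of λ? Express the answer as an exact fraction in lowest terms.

271/62

Total count: 3 + 5 + 2 + 18 + 25 + 7 = 60.
Total exposure: 1 + 1 + 1 + 5 + 5 + 3 = 16 days.
After the first batch: Gamma(17 + 60, 7 + 16) = Gamma(77, 23).
Total count: 33 + 18 + 12 + 15 + 6 + 13 + 37 + 23 + 4 + 33 = 194.
Total exposure: 7 + 3 + 3 + 3 + 1 + 2 + 7 + 5 + 1 + 7 = 39 days.
After the second batch: Gamma(77 + 194, 23 + 39) = Gamma(271, 62).
Posterior mean = α'/β' = 271/62.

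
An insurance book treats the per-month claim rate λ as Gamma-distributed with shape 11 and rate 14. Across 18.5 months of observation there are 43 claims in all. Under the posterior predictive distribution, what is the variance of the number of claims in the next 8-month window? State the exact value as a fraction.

69984/4225

Total count 43 over total exposure 18.5 months.
Conjugate update: add total count to the shape and total exposure to the rate, giving Gamma(54, 65/2).
The posterior predictive for a window of length T is Negative Binomial with variance T·α'·(β'+T)/β'² = 8·54·(81/2)/(4225/4) = 69984/4225.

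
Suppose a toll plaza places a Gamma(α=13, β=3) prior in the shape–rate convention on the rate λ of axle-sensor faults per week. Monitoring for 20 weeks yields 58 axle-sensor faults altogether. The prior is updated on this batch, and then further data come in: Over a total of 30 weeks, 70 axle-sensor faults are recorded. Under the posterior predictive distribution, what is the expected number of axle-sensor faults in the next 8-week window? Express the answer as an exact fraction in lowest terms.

Total count 58 over total exposure 20 weeks.
After the first batch: Gamma(13 + 58, 3 + 20) = Gamma(71, 23).
Total count 70 over total exposure 30 weeks.
After the second batch: Gamma(71 + 70, 23 + 30) = Gamma(141, 53).
Predictive mean over an 8-week window = T·E[λ|data] = 8·141/53 = 1128/53.

1128/53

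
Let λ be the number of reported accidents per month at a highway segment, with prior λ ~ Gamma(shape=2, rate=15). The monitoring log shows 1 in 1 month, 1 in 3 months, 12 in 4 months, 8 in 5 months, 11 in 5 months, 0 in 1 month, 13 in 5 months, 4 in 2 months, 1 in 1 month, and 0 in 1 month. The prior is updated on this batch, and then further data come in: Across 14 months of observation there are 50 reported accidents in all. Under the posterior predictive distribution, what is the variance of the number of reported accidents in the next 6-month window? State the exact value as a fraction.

4326/361

Total count: 1 + 1 + 12 + 8 + 11 + 0 + 13 + 4 + 1 + 0 = 51.
Total exposure: 1 + 3 + 4 + 5 + 5 + 1 + 5 + 2 + 1 + 1 = 28 months.
After the first batch: Gamma(2 + 51, 15 + 28) = Gamma(53, 43).
Total count 50 over total exposure 14 months.
After the second batch: Gamma(53 + 50, 43 + 14) = Gamma(103, 57).
The posterior predictive for a window of length T is Negative Binomial with variance T·α'·(β'+T)/β'² = 6·103·63/3249 = 4326/361.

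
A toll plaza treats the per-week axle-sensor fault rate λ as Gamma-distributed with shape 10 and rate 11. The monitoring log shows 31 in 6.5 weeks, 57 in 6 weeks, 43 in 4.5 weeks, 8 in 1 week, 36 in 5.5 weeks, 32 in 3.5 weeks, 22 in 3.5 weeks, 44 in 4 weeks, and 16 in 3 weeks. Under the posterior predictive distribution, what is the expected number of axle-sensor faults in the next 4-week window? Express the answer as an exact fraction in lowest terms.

2392/97

Total count: 31 + 57 + 43 + 8 + 36 + 32 + 22 + 44 + 16 = 289.
Total exposure: 6.5 + 6 + 4.5 + 1 + 5.5 + 3.5 + 3.5 + 4 + 3 = 37.5 weeks.
The Gamma prior is conjugate for the Poisson rate, so λ | data ~ Gamma(10+289, 11+37.5) = Gamma(299, 97/2).
Predictive mean over a 4-week window = T·E[λ|data] = 4·299/(97/2) = 2392/97.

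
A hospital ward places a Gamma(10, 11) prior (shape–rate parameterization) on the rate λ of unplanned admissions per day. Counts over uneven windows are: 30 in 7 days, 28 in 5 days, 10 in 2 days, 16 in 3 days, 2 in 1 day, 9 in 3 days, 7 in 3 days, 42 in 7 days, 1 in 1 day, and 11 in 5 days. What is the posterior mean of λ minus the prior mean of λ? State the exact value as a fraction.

673/264

Total count: 30 + 28 + 10 + 16 + 2 + 9 + 7 + 42 + 1 + 11 = 156.
Total exposure: 7 + 5 + 2 + 3 + 1 + 3 + 3 + 7 + 1 + 5 = 37 days.
The Gamma prior is conjugate for the Poisson rate, so λ | data ~ Gamma(10+156, 11+37) = Gamma(166, 48).
Posterior mean = 166/48 = 83/24; prior mean = 10/11 = 10/11. Difference = 83/24 − 10/11 = 673/264.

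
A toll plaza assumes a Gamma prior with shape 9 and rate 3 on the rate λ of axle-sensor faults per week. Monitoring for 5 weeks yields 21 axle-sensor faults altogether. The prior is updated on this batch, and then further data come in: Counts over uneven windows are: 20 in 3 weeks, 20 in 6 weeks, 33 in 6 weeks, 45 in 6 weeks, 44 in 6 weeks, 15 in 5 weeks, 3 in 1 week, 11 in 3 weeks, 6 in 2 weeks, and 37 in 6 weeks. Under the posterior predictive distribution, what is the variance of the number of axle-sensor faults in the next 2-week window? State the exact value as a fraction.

Total count 21 over total exposure 5 weeks.
After the first batch: Gamma(9 + 21, 3 + 5) = Gamma(30, 8).
Total count: 20 + 20 + 33 + 45 + 44 + 15 + 3 + 11 + 6 + 37 = 234.
Total exposure: 3 + 6 + 6 + 6 + 6 + 5 + 1 + 3 + 2 + 6 = 44 weeks.
After the second batch: Gamma(30 + 234, 8 + 44) = Gamma(264, 52).
The posterior predictive for a window of length T is Negative Binomial with variance T·α'·(β'+T)/β'² = 2·264·54/2704 = 1782/169.

1782/169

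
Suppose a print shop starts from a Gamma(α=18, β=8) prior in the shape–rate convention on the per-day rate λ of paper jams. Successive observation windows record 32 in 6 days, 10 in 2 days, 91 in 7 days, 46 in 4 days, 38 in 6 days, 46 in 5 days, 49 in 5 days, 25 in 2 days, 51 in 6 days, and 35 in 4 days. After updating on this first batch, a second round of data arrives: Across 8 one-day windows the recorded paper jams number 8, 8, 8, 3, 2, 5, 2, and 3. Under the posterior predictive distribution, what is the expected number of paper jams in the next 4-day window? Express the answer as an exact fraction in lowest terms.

640/21

Total count: 32 + 10 + 91 + 46 + 38 + 46 + 49 + 25 + 51 + 35 = 423.
Total exposure: 6 + 2 + 7 + 4 + 6 + 5 + 5 + 2 + 6 + 4 = 47 days.
After the first batch: Gamma(18 + 423, 8 + 47) = Gamma(441, 55).
Total count: 8 + 8 + 8 + 3 + 2 + 5 + 2 + 3 = 39.
Total exposure: 8 days.
After the second batch: Gamma(441 + 39, 55 + 8) = Gamma(480, 63).
Predictive mean over a 4-day window = T·E[λ|data] = 4·480/63 = 640/21.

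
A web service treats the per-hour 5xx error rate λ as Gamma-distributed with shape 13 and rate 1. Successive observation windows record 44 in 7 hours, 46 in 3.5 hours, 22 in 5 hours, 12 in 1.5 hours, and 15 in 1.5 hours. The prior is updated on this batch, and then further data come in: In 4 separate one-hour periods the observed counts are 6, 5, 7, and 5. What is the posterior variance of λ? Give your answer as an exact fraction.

700/2209

Total count: 44 + 46 + 22 + 12 + 15 = 139.
Total exposure: 7 + 3.5 + 5 + 1.5 + 1.5 = 18.5 hours.
After the first batch: Gamma(13 + 139, 1 + 18.5) = Gamma(152, 39/2).
Total count: 6 + 5 + 7 + 5 = 23.
Total exposure: 4 hours.
After the second batch: Gamma(152 + 23, 39/2 + 4) = Gamma(175, 47/2).
Posterior variance = α'/β'² = 175/(2209/4) = 700/2209.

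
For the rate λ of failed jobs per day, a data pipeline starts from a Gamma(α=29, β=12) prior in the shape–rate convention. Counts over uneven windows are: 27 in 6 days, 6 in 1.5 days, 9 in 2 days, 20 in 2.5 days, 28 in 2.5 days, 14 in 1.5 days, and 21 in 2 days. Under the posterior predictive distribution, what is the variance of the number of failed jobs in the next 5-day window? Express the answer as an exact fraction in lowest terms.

Total count: 27 + 6 + 9 + 20 + 28 + 14 + 21 = 125.
Total exposure: 6 + 1.5 + 2 + 2.5 + 2.5 + 1.5 + 2 = 18 days.
By Gamma–Poisson conjugacy, the posterior is Gamma(α + Σx, β + Σt) = Gamma(29 + 125, 12 + 18) = Gamma(154, 30).
The posterior predictive for a window of length T is Negative Binomial with variance T·α'·(β'+T)/β'² = 5·154·35/900 = 539/18.

539/18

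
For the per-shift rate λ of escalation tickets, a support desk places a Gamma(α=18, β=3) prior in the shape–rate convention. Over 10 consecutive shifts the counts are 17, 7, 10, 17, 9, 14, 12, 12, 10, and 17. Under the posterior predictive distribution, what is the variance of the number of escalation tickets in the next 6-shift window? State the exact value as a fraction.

Total count: 17 + 7 + 10 + 17 + 9 + 14 + 12 + 12 + 10 + 17 = 125.
Total exposure: 10 shifts.
The Gamma prior is conjugate for the Poisson rate, so λ | data ~ Gamma(18+125, 3+10) = Gamma(143, 13).
The posterior predictive for a window of length T is Negative Binomial with variance T·α'·(β'+T)/β'² = 6·143·19/169 = 1254/13.

1254/13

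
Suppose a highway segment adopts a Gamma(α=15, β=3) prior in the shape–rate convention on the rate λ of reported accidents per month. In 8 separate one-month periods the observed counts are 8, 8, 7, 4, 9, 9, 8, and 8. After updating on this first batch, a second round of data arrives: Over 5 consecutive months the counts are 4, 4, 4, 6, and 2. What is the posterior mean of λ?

Total count: 8 + 8 + 7 + 4 + 9 + 9 + 8 + 8 = 61.
Total exposure: 8 months.
After the first batch: Gamma(15 + 61, 3 + 8) = Gamma(76, 11).
Total count: 4 + 4 + 4 + 6 + 2 = 20.
Total exposure: 5 months.
After the second batch: Gamma(76 + 20, 11 + 5) = Gamma(96, 16).
Posterior mean = α'/β' = 96/16 = 6.

6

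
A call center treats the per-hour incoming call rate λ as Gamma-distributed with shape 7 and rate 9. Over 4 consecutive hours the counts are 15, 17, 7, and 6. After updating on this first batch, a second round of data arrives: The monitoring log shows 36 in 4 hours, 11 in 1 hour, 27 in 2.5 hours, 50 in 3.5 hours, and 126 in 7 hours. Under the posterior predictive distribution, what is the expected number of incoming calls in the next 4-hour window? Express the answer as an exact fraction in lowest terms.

1208/31

Total count: 15 + 17 + 7 + 6 = 45.
Total exposure: 4 hours.
After the first batch: Gamma(7 + 45, 9 + 4) = Gamma(52, 13).
Total count: 36 + 11 + 27 + 50 + 126 = 250.
Total exposure: 4 + 1 + 2.5 + 3.5 + 7 = 18 hours.
After the second batch: Gamma(52 + 250, 13 + 18) = Gamma(302, 31).
Predictive mean over a 4-hour window = T·E[λ|data] = 4·302/31 = 1208/31.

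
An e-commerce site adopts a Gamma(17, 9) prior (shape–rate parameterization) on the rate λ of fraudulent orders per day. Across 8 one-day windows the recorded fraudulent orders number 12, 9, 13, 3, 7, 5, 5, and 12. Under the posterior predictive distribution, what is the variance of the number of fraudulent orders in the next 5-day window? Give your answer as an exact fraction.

Total count: 12 + 9 + 13 + 3 + 7 + 5 + 5 + 12 = 66.
Total exposure: 8 days.
By Gamma–Poisson conjugacy, the posterior is Gamma(α + Σx, β + Σt) = Gamma(17 + 66, 9 + 8) = Gamma(83, 17).
The posterior predictive for a window of length T is Negative Binomial with variance T·α'·(β'+T)/β'² = 5·83·22/289 = 9130/289.

9130/289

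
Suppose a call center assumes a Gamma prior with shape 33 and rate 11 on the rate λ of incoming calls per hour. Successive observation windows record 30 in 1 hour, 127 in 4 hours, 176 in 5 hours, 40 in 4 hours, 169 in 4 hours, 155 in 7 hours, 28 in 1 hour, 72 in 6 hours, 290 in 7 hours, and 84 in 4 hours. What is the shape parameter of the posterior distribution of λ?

1204

Total count: 30 + 127 + 176 + 40 + 169 + 155 + 28 + 72 + 290 + 84 = 1171.
Total exposure: 1 + 4 + 5 + 4 + 4 + 7 + 1 + 6 + 7 + 4 = 43 hours.
By Gamma–Poisson conjugacy, the posterior is Gamma(α + Σx, β + Σt) = Gamma(33 + 1171, 11 + 43) = Gamma(1204, 54).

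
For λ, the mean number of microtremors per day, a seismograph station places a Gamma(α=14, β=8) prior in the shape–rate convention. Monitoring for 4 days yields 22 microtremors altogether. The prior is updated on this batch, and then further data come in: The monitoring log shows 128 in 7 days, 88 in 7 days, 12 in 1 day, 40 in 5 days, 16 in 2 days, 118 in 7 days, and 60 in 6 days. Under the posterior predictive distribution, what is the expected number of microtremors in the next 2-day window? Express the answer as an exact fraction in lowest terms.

996/47

Total count 22 over total exposure 4 days.
After the first batch: Gamma(14 + 22, 8 + 4) = Gamma(36, 12).
Total count: 128 + 88 + 12 + 40 + 16 + 118 + 60 = 462.
Total exposure: 7 + 7 + 1 + 5 + 2 + 7 + 6 = 35 days.
After the second batch: Gamma(36 + 462, 12 + 35) = Gamma(498, 47).
Predictive mean over a 2-day window = T·E[λ|data] = 2·498/47 = 996/47.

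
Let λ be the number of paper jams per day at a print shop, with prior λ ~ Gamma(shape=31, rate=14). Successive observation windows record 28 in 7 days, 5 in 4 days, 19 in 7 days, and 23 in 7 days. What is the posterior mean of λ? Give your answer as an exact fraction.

Total count: 28 + 5 + 19 + 23 = 75.
Total exposure: 7 + 4 + 7 + 7 = 25 days.
Posterior: α' = 31 + 75 = 106, β' = 14 + 25 = 39.
Posterior mean = α'/β' = 106/39.

106/39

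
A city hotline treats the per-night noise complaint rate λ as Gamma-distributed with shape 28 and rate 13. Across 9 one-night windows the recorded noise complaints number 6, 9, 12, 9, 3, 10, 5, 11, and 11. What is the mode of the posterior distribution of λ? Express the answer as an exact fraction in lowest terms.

Total count: 6 + 9 + 12 + 9 + 3 + 10 + 5 + 11 + 11 = 76.
Total exposure: 9 nights.
Gamma(α, β) with Poisson data over total exposure Σt gives posterior Gamma(α+Σx, β+Σt) = Gamma(104, 22).
Posterior mode = (α'−1)/β' = 103/22.

103/22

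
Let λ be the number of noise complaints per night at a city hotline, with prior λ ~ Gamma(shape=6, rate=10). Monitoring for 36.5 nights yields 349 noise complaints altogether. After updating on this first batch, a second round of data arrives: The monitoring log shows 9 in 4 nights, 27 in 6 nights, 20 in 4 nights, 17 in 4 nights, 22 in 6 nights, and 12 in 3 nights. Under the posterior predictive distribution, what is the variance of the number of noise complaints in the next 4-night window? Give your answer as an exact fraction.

Total count 349 over total exposure 36.5 nights.
After the first batch: Gamma(6 + 349, 10 + 36.5) = Gamma(355, 93/2).
Total count: 9 + 27 + 20 + 17 + 22 + 12 = 107.
Total exposure: 4 + 6 + 4 + 4 + 6 + 3 = 27 nights.
After the second batch: Gamma(355 + 107, 93/2 + 27) = Gamma(462, 147/2).
The posterior predictive for a window of length T is Negative Binomial with variance T·α'·(β'+T)/β'² = 4·462·(155/2)/(21609/4) = 27280/1029.

27280/1029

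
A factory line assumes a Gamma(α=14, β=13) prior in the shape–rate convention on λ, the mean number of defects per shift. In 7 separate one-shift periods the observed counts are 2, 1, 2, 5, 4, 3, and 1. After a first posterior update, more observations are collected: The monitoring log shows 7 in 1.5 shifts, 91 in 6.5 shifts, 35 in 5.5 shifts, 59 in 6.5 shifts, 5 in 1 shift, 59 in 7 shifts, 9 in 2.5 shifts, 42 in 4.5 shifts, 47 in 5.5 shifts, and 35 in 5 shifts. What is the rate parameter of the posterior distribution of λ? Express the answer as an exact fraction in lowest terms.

Total count: 2 + 1 + 2 + 5 + 4 + 3 + 1 = 18.
Total exposure: 7 shifts.
After the first batch: Gamma(14 + 18, 13 + 7) = Gamma(32, 20).
Total count: 7 + 91 + 35 + 59 + 5 + 59 + 9 + 42 + 47 + 35 = 389.
Total exposure: 1.5 + 6.5 + 5.5 + 6.5 + 1 + 7 + 2.5 + 4.5 + 5.5 + 5 = 45.5 shifts.
After the second batch: Gamma(32 + 389, 20 + 45.5) = Gamma(421, 131/2).

131/2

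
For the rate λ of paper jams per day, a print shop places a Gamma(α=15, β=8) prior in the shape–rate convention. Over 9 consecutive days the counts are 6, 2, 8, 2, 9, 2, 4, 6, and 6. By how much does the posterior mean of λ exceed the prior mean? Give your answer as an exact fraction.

Total count: 6 + 2 + 8 + 2 + 9 + 2 + 4 + 6 + 6 = 45.
Total exposure: 9 days.
Conjugate update: add total count to the shape and total exposure to the rate, giving Gamma(60, 17).
Posterior mean = 60/17 = 60/17; prior mean = 15/8 = 15/8. Difference = 60/17 − 15/8 = 225/136.

225/136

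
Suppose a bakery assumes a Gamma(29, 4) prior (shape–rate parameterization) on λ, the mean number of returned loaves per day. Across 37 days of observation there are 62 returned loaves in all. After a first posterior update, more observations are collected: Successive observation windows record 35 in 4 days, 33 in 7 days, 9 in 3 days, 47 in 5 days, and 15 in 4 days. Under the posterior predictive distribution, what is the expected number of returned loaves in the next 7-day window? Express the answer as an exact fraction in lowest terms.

Total count 62 over total exposure 37 days.
After the first batch: Gamma(29 + 62, 4 + 37) = Gamma(91, 41).
Total count: 35 + 33 + 9 + 47 + 15 = 139.
Total exposure: 4 + 7 + 3 + 5 + 4 = 23 days.
After the second batch: Gamma(91 + 139, 41 + 23) = Gamma(230, 64).
Predictive mean over a 7-day window = T·E[λ|data] = 7·230/64 = 805/32.

805/32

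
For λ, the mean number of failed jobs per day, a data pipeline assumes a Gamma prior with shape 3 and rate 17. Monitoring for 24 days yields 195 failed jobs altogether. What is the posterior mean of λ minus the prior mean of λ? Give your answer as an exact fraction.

3243/697

Total count 195 over total exposure 24 days.
Conjugate update: add total count to the shape and total exposure to the rate, giving Gamma(198, 41).
Posterior mean = 198/41 = 198/41; prior mean = 3/17 = 3/17. Difference = 198/41 − 3/17 = 3243/697.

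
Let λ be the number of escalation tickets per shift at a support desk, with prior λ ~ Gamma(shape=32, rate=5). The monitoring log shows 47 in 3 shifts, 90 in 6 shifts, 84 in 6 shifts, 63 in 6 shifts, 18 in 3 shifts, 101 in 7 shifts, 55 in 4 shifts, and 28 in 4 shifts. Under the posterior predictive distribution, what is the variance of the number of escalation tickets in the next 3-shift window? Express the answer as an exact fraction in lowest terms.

36519/968

Total count: 47 + 90 + 84 + 63 + 18 + 101 + 55 + 28 = 486.
Total exposure: 3 + 6 + 6 + 6 + 3 + 7 + 4 + 4 = 39 shifts.
The Gamma prior is conjugate for the Poisson rate, so λ | data ~ Gamma(32+486, 5+39) = Gamma(518, 44).
The posterior predictive for a window of length T is Negative Binomial with variance T·α'·(β'+T)/β'² = 3·518·47/1936 = 36519/968.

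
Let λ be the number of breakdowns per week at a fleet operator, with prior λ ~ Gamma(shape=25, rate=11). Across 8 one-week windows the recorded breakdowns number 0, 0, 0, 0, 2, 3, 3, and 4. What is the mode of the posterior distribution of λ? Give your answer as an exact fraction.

36/19

Total count: 0 + 0 + 0 + 0 + 2 + 3 + 3 + 4 = 12.
Total exposure: 8 weeks.
By Gamma–Poisson conjugacy, the posterior is Gamma(α + Σx, β + Σt) = Gamma(25 + 12, 11 + 8) = Gamma(37, 19).
Posterior mode = (α'−1)/β' = 36/19.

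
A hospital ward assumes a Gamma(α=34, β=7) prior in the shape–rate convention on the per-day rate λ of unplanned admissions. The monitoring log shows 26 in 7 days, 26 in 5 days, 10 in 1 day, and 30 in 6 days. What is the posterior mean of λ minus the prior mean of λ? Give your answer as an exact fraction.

Total count: 26 + 26 + 10 + 30 = 92.
Total exposure: 7 + 5 + 1 + 6 = 19 days.
The Gamma prior is conjugate for the Poisson rate, so λ | data ~ Gamma(34+92, 7+19) = Gamma(126, 26).
Posterior mean = 126/26 = 63/13; prior mean = 34/7 = 34/7. Difference = 63/13 − 34/7 = -1/91.

-1/91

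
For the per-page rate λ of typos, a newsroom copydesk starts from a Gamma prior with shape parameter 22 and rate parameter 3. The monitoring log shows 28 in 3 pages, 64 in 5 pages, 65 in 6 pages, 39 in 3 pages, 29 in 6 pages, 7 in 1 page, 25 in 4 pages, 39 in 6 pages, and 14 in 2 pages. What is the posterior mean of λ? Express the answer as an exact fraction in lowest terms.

332/39

Total count: 28 + 64 + 65 + 39 + 29 + 7 + 25 + 39 + 14 = 310.
Total exposure: 3 + 5 + 6 + 3 + 6 + 1 + 4 + 6 + 2 = 36 pages.
Conjugate update: add total count to the shape and total exposure to the rate, giving Gamma(332, 39).
Posterior mean = α'/β' = 332/39.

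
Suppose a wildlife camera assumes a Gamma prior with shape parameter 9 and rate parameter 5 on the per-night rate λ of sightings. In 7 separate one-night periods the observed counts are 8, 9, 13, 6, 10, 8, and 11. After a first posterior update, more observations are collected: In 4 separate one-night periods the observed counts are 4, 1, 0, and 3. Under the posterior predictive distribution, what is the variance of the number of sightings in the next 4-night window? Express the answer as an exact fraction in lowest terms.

205/8

Total count: 8 + 9 + 13 + 6 + 10 + 8 + 11 = 65.
Total exposure: 7 nights.
After the first batch: Gamma(9 + 65, 5 + 7) = Gamma(74, 12).
Total count: 4 + 1 + 0 + 3 = 8.
Total exposure: 4 nights.
After the second batch: Gamma(74 + 8, 12 + 4) = Gamma(82, 16).
The posterior predictive for a window of length T is Negative Binomial with variance T·α'·(β'+T)/β'² = 4·82·20/256 = 205/8.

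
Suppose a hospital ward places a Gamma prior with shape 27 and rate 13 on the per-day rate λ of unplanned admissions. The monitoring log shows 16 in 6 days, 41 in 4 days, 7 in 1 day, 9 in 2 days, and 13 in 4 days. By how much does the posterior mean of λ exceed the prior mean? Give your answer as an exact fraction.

Total count: 16 + 41 + 7 + 9 + 13 = 86.
Total exposure: 6 + 4 + 1 + 2 + 4 = 17 days.
By Gamma–Poisson conjugacy, the posterior is Gamma(α + Σx, β + Σt) = Gamma(27 + 86, 13 + 17) = Gamma(113, 30).
Posterior mean = 113/30 = 113/30; prior mean = 27/13 = 27/13. Difference = 113/30 − 27/13 = 659/390.

659/390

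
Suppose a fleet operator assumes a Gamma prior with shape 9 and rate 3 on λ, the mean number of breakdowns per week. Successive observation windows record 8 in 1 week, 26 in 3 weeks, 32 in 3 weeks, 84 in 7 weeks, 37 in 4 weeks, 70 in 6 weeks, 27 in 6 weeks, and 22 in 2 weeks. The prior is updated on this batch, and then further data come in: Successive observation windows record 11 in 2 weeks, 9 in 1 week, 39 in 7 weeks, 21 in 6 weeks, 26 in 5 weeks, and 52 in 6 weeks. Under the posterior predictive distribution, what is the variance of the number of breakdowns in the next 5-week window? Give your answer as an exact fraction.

158455/3844

Total count: 8 + 26 + 32 + 84 + 37 + 70 + 27 + 22 = 306.
Total exposure: 1 + 3 + 3 + 7 + 4 + 6 + 6 + 2 = 32 weeks.
After the first batch: Gamma(9 + 306, 3 + 32) = Gamma(315, 35).
Total count: 11 + 9 + 39 + 21 + 26 + 52 = 158.
Total exposure: 2 + 1 + 7 + 6 + 5 + 6 = 27 weeks.
After the second batch: Gamma(315 + 158, 35 + 27) = Gamma(473, 62).
The posterior predictive for a window of length T is Negative Binomial with variance T·α'·(β'+T)/β'² = 5·473·67/3844 = 158455/3844.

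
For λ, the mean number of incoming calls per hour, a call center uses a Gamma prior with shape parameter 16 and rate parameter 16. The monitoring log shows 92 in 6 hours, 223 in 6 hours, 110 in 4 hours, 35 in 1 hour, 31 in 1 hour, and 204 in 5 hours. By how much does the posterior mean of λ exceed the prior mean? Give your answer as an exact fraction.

Total count: 92 + 223 + 110 + 35 + 31 + 204 = 695.
Total exposure: 6 + 6 + 4 + 1 + 1 + 5 = 23 hours.
By Gamma–Poisson conjugacy, the posterior is Gamma(α + Σx, β + Σt) = Gamma(16 + 695, 16 + 23) = Gamma(711, 39).
Posterior mean = 711/39 = 237/13; prior mean = 16/16 = 1. Difference = 237/13 − 1 = 224/13.

224/13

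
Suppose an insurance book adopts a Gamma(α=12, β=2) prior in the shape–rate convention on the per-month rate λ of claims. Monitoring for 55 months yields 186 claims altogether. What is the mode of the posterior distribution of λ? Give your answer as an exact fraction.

Total count 186 over total exposure 55 months.
Posterior: α' = 12 + 186 = 198, β' = 2 + 55 = 57.
Posterior mode = (α'−1)/β' = 197/57.

197/57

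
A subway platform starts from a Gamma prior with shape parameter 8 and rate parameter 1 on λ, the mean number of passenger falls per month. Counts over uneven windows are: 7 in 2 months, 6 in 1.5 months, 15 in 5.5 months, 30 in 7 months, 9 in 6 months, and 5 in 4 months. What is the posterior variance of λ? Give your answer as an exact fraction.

80/729

Total count: 7 + 6 + 15 + 30 + 9 + 5 = 72.
Total exposure: 2 + 1.5 + 5.5 + 7 + 6 + 4 = 26 months.
The Gamma prior is conjugate for the Poisson rate, so λ | data ~ Gamma(8+72, 1+26) = Gamma(80, 27).
Posterior variance = α'/β'² = 80/729.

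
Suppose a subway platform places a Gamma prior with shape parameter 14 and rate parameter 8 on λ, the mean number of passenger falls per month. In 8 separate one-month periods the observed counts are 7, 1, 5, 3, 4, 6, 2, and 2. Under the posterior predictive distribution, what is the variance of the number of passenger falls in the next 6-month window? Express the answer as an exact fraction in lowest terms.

363/16

Total count: 7 + 1 + 5 + 3 + 4 + 6 + 2 + 2 = 30.
Total exposure: 8 months.
The Gamma prior is conjugate for the Poisson rate, so λ | data ~ Gamma(14+30, 8+8) = Gamma(44, 16).
The posterior predictive for a window of length T is Negative Binomial with variance T·α'·(β'+T)/β'² = 6·44·22/256 = 363/16.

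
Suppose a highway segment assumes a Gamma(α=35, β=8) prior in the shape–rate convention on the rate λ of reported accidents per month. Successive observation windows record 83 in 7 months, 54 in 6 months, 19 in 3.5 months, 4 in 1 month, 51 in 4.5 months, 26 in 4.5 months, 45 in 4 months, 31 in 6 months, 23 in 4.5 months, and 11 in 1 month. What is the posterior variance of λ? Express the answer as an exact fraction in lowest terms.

191/1250

Total count: 83 + 54 + 19 + 4 + 51 + 26 + 45 + 31 + 23 + 11 = 347.
Total exposure: 7 + 6 + 3.5 + 1 + 4.5 + 4.5 + 4 + 6 + 4.5 + 1 = 42 months.
Posterior: α' = 35 + 347 = 382, β' = 8 + 42 = 50.
Posterior variance = α'/β'² = 382/2500 = 191/1250.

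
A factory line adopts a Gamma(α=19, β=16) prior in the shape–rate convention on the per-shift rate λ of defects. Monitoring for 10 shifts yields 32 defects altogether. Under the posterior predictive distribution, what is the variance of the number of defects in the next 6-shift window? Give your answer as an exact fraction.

Total count 32 over total exposure 10 shifts.
By Gamma–Poisson conjugacy, the posterior is Gamma(α + Σx, β + Σt) = Gamma(19 + 32, 16 + 10) = Gamma(51, 26).
The posterior predictive for a window of length T is Negative Binomial with variance T·α'·(β'+T)/β'² = 6·51·32/676 = 2448/169.

2448/169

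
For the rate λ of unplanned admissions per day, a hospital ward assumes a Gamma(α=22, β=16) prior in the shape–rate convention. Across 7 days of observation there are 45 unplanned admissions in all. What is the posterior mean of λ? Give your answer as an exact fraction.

Total count 45 over total exposure 7 days.
Posterior: α' = 22 + 45 = 67, β' = 16 + 7 = 23.
Posterior mean = α'/β' = 67/23.

67/23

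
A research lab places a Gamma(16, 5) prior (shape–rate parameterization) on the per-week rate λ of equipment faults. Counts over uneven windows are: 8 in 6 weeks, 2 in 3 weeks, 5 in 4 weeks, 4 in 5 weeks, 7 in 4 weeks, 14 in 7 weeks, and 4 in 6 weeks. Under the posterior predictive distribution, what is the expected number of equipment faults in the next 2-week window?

3

Total count: 8 + 2 + 5 + 4 + 7 + 14 + 4 = 44.
Total exposure: 6 + 3 + 4 + 5 + 4 + 7 + 6 = 35 weeks.
Gamma(α, β) with Poisson data over total exposure Σt gives posterior Gamma(α+Σx, β+Σt) = Gamma(60, 40).
Predictive mean over a 2-week window = T·E[λ|data] = 2·60/40 = 3.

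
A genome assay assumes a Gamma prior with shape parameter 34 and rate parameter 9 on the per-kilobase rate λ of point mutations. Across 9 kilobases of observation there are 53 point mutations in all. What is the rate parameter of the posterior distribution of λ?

18

Total count 53 over total exposure 9 kilobases.
Conjugate update: add total count to the shape and total exposure to the rate, giving Gamma(87, 18).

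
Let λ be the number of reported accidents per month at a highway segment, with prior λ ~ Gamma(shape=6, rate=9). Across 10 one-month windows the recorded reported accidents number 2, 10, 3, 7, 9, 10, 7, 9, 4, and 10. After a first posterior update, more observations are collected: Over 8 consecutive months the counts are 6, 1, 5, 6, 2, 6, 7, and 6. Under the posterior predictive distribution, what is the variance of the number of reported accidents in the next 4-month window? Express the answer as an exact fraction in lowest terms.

Total count: 2 + 10 + 3 + 7 + 9 + 10 + 7 + 9 + 4 + 10 = 71.
Total exposure: 10 months.
After the first batch: Gamma(6 + 71, 9 + 10) = Gamma(77, 19).
Total count: 6 + 1 + 5 + 6 + 2 + 6 + 7 + 6 = 39.
Total exposure: 8 months.
After the second batch: Gamma(77 + 39, 19 + 8) = Gamma(116, 27).
The posterior predictive for a window of length T is Negative Binomial with variance T·α'·(β'+T)/β'² = 4·116·31/729 = 14384/729.

14384/729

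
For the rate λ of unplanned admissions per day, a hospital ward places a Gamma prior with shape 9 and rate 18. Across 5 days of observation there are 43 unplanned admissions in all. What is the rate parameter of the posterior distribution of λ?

Total count 43 over total exposure 5 days.
Conjugate update: add total count to the shape and total exposure to the rate, giving Gamma(52, 23).

23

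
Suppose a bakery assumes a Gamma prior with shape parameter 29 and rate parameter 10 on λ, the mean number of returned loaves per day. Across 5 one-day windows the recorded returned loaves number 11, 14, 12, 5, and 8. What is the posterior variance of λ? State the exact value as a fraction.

79/225

Total count: 11 + 14 + 12 + 5 + 8 = 50.
Total exposure: 5 days.
Conjugate update: add total count to the shape and total exposure to the rate, giving Gamma(79, 15).
Posterior variance = α'/β'² = 79/225.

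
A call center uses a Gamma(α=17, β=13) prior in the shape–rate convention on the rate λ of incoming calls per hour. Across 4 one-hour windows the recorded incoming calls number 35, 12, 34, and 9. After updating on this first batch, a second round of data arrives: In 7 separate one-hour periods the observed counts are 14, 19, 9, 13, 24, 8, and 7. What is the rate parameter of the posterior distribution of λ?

24

Total count: 35 + 12 + 34 + 9 = 90.
Total exposure: 4 hours.
After the first batch: Gamma(17 + 90, 13 + 4) = Gamma(107, 17).
Total count: 14 + 19 + 9 + 13 + 24 + 8 + 7 = 94.
Total exposure: 7 hours.
After the second batch: Gamma(107 + 94, 17 + 7) = Gamma(201, 24).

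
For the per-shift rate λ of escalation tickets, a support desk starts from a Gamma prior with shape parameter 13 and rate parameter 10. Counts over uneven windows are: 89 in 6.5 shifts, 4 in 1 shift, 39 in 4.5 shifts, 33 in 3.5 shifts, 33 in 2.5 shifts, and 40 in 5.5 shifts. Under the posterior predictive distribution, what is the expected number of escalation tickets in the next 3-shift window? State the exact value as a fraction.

Total count: 89 + 4 + 39 + 33 + 33 + 40 = 238.
Total exposure: 6.5 + 1 + 4.5 + 3.5 + 2.5 + 5.5 = 23.5 shifts.
The Gamma prior is conjugate for the Poisson rate, so λ | data ~ Gamma(13+238, 10+23.5) = Gamma(251, 67/2).
Predictive mean over a 3-shift window = T·E[λ|data] = 3·251/(67/2) = 1506/67.

1506/67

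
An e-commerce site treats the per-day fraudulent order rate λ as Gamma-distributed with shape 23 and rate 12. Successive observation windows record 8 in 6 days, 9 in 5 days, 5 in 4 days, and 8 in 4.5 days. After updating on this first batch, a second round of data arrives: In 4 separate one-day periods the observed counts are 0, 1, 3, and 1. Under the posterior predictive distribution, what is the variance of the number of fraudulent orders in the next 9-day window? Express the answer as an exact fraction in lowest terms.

Total count: 8 + 9 + 5 + 8 = 30.
Total exposure: 6 + 5 + 4 + 4.5 = 19.5 days.
After the first batch: Gamma(23 + 30, 12 + 19.5) = Gamma(53, 63/2).
Total count: 0 + 1 + 3 + 1 = 5.
Total exposure: 4 days.
After the second batch: Gamma(53 + 5, 63/2 + 4) = Gamma(58, 71/2).
The posterior predictive for a window of length T is Negative Binomial with variance T·α'·(β'+T)/β'² = 9·58·(89/2)/(5041/4) = 92916/5041.

92916/5041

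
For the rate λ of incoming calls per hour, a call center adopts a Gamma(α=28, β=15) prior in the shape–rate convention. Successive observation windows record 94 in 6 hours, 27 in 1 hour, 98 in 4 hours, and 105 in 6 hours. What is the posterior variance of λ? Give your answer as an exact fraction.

11/32

Total count: 94 + 27 + 98 + 105 = 324.
Total exposure: 6 + 1 + 4 + 6 = 17 hours.
Gamma(α, β) with Poisson data over total exposure Σt gives posterior Gamma(α+Σx, β+Σt) = Gamma(352, 32).
Posterior variance = α'/β'² = 352/1024 = 11/32.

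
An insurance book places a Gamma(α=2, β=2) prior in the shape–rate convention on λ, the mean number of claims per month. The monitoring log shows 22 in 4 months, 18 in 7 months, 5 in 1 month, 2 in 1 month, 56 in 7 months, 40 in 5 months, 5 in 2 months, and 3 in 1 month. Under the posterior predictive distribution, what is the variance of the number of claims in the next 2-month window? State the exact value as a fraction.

Total count: 22 + 18 + 5 + 2 + 56 + 40 + 5 + 3 = 151.
Total exposure: 4 + 7 + 1 + 1 + 7 + 5 + 2 + 1 = 28 months.
Posterior: α' = 2 + 151 = 153, β' = 2 + 28 = 30.
The posterior predictive for a window of length T is Negative Binomial with variance T·α'·(β'+T)/β'² = 2·153·32/900 = 272/25.

272/25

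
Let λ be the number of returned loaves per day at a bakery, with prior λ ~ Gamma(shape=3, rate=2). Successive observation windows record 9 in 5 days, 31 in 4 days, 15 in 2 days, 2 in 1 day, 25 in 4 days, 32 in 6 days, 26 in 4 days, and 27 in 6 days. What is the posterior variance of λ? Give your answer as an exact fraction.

5/34

Total count: 9 + 31 + 15 + 2 + 25 + 32 + 26 + 27 = 167.
Total exposure: 5 + 4 + 2 + 1 + 4 + 6 + 4 + 6 = 32 days.
The Gamma prior is conjugate for the Poisson rate, so λ | data ~ Gamma(3+167, 2+32) = Gamma(170, 34).
Posterior variance = α'/β'² = 170/1156 = 5/34.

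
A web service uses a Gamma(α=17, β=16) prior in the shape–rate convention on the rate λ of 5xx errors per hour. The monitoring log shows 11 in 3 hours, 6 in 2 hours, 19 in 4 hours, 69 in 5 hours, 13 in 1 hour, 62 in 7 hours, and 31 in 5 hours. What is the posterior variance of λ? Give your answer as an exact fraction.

Total count: 11 + 6 + 19 + 69 + 13 + 62 + 31 = 211.
Total exposure: 3 + 2 + 4 + 5 + 1 + 7 + 5 = 27 hours.
Conjugate update: add total count to the shape and total exposure to the rate, giving Gamma(228, 43).
Posterior variance = α'/β'² = 228/1849.

228/1849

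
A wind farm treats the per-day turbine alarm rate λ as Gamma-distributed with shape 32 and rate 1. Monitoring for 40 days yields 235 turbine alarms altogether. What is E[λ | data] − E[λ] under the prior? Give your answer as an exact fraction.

-1045/41

Total count 235 over total exposure 40 days.
Conjugate update: add total count to the shape and total exposure to the rate, giving Gamma(267, 41).
Posterior mean = 267/41 = 267/41; prior mean = 32/1 = 32. Difference = 267/41 − 32 = -1045/41.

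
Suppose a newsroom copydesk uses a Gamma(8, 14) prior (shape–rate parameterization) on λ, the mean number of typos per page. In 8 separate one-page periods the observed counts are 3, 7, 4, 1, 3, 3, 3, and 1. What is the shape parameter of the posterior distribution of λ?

Total count: 3 + 7 + 4 + 1 + 3 + 3 + 3 + 1 = 25.
Total exposure: 8 pages.
Posterior: α' = 8 + 25 = 33, β' = 14 + 8 = 22.

33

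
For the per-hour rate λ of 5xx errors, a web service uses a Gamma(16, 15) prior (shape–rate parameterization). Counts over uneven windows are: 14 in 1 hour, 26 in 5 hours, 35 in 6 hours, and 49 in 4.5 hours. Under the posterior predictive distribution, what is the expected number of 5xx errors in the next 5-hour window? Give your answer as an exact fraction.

200/9

Total count: 14 + 26 + 35 + 49 = 124.
Total exposure: 1 + 5 + 6 + 4.5 = 16.5 hours.
The Gamma prior is conjugate for the Poisson rate, so λ | data ~ Gamma(16+124, 15+16.5) = Gamma(140, 63/2).
Predictive mean over a 5-hour window = T·E[λ|data] = 5·140/(63/2) = 200/9.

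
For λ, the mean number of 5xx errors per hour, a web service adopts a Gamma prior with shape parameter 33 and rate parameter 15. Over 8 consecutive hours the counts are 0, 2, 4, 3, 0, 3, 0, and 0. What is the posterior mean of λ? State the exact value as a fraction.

45/23

Total count: 0 + 2 + 4 + 3 + 0 + 3 + 0 + 0 = 12.
Total exposure: 8 hours.
Posterior: α' = 33 + 12 = 45, β' = 15 + 8 = 23.
Posterior mean = α'/β' = 45/23.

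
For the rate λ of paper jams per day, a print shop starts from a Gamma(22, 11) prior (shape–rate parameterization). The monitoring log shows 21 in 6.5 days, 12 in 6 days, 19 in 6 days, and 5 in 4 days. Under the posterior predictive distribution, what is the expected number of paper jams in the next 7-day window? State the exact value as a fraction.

1106/67

Total count: 21 + 12 + 19 + 5 = 57.
Total exposure: 6.5 + 6 + 6 + 4 = 22.5 days.
The Gamma prior is conjugate for the Poisson rate, so λ | data ~ Gamma(22+57, 11+22.5) = Gamma(79, 67/2).
Predictive mean over a 7-day window = T·E[λ|data] = 7·79/(67/2) = 1106/67.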